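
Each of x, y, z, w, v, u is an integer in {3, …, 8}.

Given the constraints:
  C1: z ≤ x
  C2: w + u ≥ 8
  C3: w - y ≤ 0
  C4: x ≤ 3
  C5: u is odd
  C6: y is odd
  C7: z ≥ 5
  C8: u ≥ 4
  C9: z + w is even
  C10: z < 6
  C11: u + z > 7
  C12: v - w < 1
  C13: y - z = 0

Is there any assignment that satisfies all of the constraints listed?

From constraints 1 and 7: x ≥ z and z ≥ 5, so x ≥ 5. From constraint 4: x ≤ 3. But 3 < 5, so no value of x works.

Unsatisfiable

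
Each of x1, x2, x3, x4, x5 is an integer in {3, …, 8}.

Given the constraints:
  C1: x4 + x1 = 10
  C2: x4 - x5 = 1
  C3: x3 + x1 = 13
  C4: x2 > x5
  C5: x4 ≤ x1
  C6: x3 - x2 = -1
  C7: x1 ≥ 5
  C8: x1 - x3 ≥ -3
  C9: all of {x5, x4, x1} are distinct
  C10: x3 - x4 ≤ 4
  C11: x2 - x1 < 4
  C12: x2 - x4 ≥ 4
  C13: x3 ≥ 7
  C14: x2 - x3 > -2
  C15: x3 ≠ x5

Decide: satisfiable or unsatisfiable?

Satisfiable

Take x1 = 6, x2 = 8, x3 = 7, x4 = 4, x5 = 3. Then constraint 1: x4 + x1 = 10; constraint 2: x4 - x5 = 1; constraint 3: x3 + x1 = 13, and every other listed constraint is also met.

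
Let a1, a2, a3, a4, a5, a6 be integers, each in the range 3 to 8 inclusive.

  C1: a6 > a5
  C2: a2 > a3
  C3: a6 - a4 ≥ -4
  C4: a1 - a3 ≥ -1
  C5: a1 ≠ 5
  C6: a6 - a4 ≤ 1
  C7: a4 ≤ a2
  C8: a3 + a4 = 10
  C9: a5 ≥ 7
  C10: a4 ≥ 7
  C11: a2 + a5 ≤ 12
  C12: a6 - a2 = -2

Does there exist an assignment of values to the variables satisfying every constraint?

From constraints 7 and 10: a2 ≥ a4 ≥ 7. From constraint 9: a5 ≥ 7. Hence a2 + a5 ≥ 14. But constraint 11 requires a2 + a5 ≤ 12, and 12 < 14. Contradiction.

Unsatisfiable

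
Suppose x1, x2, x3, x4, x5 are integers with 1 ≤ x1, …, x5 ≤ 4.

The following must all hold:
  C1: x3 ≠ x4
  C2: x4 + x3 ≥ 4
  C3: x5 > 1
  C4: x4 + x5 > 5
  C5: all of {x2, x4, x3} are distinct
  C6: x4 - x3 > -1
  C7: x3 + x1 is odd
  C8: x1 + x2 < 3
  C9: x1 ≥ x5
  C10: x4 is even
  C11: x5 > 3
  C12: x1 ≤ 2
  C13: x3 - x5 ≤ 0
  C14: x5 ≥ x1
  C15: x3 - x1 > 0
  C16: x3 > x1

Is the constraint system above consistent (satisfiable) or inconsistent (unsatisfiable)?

Unsatisfiable

From constraint 11: x5 ≥ 4. From constraints 9 and 12: x5 ≤ x1 and x1 ≤ 2, so x5 ≤ 2. But 2 < 4, so no value of x5 works.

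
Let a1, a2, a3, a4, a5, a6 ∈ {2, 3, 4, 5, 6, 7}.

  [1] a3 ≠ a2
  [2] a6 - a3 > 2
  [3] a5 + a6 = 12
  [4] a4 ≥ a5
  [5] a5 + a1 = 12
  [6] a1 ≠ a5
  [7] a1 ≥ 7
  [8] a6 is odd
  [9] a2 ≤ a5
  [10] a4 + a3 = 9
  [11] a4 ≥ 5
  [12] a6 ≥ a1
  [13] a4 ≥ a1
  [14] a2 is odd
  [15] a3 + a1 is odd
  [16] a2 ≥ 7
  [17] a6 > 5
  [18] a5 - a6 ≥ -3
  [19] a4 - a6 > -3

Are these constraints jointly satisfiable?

From constraints 9 and 16: a5 ≥ a2 ≥ 7. From constraints 7 and 12: a6 ≥ a1 ≥ 7. Hence a5 + a6 ≥ 14. But constraint 3 requires a5 + a6 = 12, and 12 < 14. Contradiction.

Unsatisfiable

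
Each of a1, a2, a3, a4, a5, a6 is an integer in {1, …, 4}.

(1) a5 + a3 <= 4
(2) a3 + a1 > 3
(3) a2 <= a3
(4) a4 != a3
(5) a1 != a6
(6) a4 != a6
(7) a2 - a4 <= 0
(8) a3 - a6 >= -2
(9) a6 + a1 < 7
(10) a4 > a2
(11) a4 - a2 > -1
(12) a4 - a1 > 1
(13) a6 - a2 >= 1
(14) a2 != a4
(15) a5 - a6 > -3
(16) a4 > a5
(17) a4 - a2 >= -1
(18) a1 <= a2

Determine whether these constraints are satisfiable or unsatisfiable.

Satisfiable

Setting (a1, a2, a3, a4, a5, a6) = (2, 2, 3, 4, 1, 3) satisfies everything: constraint 1: a5 + a3 = 4; constraint 2: a3 + a1 = 5; constraint 7: a2 - a4 = -2, and the others follow.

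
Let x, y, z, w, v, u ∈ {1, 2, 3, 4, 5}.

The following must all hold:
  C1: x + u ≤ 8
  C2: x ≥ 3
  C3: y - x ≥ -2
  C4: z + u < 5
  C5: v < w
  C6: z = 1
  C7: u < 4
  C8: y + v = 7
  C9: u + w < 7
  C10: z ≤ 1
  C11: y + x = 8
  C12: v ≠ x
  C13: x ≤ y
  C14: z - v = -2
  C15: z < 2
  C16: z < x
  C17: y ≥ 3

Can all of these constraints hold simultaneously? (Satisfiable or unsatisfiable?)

Satisfiable

The assignment x = 4, y = 4, z = 1, w = 4, v = 3, u = 1 works:
  constraint 1 holds since x + u = 5.
  constraint 3 holds since y - x = 0.
  constraint 4 holds since z + u = 2.
The rest check out directly.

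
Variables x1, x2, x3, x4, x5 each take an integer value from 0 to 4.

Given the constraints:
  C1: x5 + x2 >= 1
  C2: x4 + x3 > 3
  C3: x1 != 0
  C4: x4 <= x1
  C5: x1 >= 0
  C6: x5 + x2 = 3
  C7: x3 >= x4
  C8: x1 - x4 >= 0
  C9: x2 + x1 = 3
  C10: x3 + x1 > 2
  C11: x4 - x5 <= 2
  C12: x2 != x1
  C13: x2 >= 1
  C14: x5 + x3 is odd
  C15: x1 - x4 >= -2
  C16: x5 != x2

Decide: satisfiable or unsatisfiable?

Satisfiable

Try x1 = 1, x2 = 2, x3 = 4, x4 = 1, x5 = 1.
Check constraint 1: x5 + x2 = 3; constraint 2: x4 + x3 = 5. The remaining constraints are straightforward to verify.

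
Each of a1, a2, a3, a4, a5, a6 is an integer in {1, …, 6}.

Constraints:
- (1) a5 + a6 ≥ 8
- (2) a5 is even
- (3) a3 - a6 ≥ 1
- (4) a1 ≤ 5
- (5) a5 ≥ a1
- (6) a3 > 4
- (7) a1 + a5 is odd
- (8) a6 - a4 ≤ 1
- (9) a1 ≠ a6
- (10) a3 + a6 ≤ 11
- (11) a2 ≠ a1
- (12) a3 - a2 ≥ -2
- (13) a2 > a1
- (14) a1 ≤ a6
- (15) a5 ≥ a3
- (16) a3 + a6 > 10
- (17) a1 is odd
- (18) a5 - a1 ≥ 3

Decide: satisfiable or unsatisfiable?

The assignment a1 = 3, a2 = 6, a3 = 6, a4 = 6, a5 = 6, a6 = 5 works:
  constraint 1 holds since a5 + a6 = 11.
  constraint 3 holds since a3 - a6 = 1.
  constraint 8 holds since a6 - a4 = -1.
The rest check out directly.

Satisfiable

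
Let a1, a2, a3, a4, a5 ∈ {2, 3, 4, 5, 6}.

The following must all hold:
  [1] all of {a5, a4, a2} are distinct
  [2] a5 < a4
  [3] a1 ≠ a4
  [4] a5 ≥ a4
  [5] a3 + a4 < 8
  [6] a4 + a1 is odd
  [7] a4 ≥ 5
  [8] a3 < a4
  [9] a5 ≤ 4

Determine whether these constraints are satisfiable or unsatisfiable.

Unsatisfiable

From constraints 4 and 7: a5 ≥ a4 and a4 ≥ 5, so a5 ≥ 5. From constraint 9: a5 ≤ 4. But 4 < 5, so no value of a5 works.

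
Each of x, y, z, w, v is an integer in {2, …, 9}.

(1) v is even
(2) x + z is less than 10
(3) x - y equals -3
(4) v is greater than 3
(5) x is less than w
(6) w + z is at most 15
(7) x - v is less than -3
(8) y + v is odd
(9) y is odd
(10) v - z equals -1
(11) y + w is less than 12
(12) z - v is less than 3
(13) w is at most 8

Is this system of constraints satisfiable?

One satisfying assignment is x = 2, y = 5, z = 7, w = 6, v = 6.
For the less obvious constraints — constraint 2: x + z = 9; constraint 3: x - y = -3 — and the others hold by inspection.

Satisfiable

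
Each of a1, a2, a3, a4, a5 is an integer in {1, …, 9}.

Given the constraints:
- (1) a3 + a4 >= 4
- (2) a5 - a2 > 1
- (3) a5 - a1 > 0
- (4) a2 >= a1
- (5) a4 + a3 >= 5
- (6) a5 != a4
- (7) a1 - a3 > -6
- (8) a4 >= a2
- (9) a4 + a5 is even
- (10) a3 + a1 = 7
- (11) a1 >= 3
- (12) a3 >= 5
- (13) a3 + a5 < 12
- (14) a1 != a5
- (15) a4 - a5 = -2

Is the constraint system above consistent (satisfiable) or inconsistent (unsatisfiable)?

From constraint 12: a3 ≥ 5. From constraint 11: a1 ≥ 3. Hence a3 + a1 ≥ 8. But constraint 10 requires a3 + a1 = 7, and 7 < 8. Contradiction.

Unsatisfiable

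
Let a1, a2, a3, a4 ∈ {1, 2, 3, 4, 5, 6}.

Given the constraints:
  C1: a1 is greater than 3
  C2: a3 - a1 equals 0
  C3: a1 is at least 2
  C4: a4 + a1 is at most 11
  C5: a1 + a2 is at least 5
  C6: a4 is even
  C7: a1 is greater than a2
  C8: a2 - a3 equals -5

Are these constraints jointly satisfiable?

Satisfiable

Setting (a1, a2, a3, a4) = (6, 1, 6, 4) satisfies everything: constraint 2: a3 - a1 = 0; constraint 4: a4 + a1 = 10, and the others follow.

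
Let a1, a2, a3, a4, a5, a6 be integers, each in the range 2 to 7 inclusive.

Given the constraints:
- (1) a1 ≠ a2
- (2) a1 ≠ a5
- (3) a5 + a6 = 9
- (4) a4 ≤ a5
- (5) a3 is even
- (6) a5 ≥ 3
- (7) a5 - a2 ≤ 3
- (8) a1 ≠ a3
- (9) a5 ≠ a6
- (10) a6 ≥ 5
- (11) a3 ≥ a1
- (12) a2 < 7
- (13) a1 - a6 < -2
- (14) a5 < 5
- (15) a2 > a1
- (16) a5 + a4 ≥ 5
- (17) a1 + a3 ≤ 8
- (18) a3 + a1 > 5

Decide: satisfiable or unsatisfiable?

Take a1 = 2, a2 = 3, a3 = 6, a4 = 3, a5 = 3, a6 = 6. Then constraint 3: a5 + a6 = 9; constraint 7: a5 - a2 = 0, and every other listed constraint is also met.

Satisfiable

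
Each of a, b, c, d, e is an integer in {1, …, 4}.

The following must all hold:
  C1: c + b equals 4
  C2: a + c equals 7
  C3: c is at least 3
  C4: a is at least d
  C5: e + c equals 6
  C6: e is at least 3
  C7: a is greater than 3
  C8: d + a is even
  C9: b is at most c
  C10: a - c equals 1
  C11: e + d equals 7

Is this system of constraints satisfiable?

One satisfying assignment is a = 4, b = 1, c = 3, d = 4, e = 3.
For the less obvious constraints — constraint 1: c + b = 4; constraint 2: a + c = 7; constraint 5: e + c = 6 — and the others hold by inspection.

Satisfiable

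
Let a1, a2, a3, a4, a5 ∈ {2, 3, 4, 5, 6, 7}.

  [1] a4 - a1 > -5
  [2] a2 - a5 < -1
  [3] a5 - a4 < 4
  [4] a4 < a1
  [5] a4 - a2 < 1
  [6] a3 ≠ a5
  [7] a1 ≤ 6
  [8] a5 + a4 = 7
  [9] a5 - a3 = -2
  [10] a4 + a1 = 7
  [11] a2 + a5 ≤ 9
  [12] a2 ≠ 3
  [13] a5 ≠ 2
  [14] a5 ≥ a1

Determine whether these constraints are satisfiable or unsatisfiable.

Setting (a1, a2, a3, a4, a5) = (5, 2, 7, 2, 5) satisfies everything: constraint 1: a4 - a1 = -3; constraint 2: a2 - a5 = -3, and the others follow.

Satisfiable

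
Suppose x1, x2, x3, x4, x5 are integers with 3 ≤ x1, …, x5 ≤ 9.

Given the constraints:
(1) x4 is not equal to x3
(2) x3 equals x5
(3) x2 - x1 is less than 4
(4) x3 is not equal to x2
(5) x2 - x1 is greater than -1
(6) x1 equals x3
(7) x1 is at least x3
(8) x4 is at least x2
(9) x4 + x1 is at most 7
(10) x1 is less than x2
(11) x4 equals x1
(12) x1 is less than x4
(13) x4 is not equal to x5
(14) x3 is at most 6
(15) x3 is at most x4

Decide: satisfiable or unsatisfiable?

From constraints 2, 6, and 11, x4 = x1 = x3 = x5, so x4 = x5. But constraint 13 says x4 ≠ x5. Contradiction.

Unsatisfiable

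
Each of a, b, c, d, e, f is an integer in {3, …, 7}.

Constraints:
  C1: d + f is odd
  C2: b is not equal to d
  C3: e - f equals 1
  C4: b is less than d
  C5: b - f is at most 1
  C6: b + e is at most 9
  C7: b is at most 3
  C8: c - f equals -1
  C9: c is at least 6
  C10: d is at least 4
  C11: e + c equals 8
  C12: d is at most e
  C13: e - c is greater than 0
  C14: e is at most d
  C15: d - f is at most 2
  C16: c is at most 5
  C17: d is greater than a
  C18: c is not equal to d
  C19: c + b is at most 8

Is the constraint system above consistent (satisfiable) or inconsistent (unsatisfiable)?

Unsatisfiable

From constraints 10 and 12: e ≥ d ≥ 4. From constraint 9: c ≥ 6. Hence e + c ≥ 10. But constraint 11 requires e + c = 8, and 8 < 10. Contradiction.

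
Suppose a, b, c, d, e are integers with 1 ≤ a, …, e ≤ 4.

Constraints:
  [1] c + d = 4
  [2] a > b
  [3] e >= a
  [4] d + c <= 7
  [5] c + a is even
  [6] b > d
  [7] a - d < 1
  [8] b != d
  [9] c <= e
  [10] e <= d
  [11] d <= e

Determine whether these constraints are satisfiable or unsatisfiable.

Unsatisfiable

Constraints 2, 3, 6, and 10 give b < a, a ≤ e, e ≤ d, d < b. Chaining: b < a ≤ e ≤ d < b, which forces b < b — impossible.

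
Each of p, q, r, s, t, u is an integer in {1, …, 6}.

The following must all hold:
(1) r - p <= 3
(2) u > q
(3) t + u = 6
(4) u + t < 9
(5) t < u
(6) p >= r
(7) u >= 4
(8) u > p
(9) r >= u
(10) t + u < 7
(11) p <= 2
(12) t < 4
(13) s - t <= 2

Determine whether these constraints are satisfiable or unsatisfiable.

From constraints 7 and 9: r ≥ u and u ≥ 4, so r ≥ 4. From constraints 6 and 11: r ≤ p and p ≤ 2, so r ≤ 2. But 2 < 4, so no value of r works.

Unsatisfiable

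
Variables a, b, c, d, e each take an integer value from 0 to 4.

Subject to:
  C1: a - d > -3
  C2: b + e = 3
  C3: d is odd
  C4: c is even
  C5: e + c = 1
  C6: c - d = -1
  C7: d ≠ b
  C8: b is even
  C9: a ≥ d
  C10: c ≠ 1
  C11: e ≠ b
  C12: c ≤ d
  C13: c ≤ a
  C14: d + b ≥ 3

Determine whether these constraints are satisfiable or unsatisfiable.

One satisfying assignment is a = 1, b = 2, c = 0, d = 1, e = 1.
For the less obvious constraints — constraint 1: a - d = 0; constraint 2: b + e = 3 — and the others hold by inspection.

Satisfiable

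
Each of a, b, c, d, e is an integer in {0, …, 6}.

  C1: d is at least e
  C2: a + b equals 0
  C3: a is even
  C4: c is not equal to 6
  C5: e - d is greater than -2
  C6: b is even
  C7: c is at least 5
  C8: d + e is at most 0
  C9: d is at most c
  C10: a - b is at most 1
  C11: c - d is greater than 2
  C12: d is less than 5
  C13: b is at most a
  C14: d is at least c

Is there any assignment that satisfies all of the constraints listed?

Unsatisfiable

From constraints 7 and 14: d ≥ c and c ≥ 5, so d ≥ 5. From constraint 12: d ≤ 4. But 4 < 5, so no value of d works.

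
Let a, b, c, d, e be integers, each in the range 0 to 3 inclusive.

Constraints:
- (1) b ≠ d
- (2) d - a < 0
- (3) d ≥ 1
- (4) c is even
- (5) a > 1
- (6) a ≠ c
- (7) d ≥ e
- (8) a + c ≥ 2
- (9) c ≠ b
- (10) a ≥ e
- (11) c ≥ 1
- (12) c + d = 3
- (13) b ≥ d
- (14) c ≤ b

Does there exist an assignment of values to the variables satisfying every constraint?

Take a = 3, b = 3, c = 2, d = 1, e = 0. Then constraint 2: d - a = -2; constraint 8: a + c = 5; constraint 12: c + d = 3, and every other listed constraint is also met.

Satisfiable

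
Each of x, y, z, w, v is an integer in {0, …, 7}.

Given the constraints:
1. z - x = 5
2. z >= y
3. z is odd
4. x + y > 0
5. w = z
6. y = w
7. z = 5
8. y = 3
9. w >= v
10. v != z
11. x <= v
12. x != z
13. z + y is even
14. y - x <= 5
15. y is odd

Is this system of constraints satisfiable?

Constraint 8 fixes y = 3 and constraint 7 fixes z = 5. Constraints 5 and 6 give y = w = z, so y = z. But 3 ≠ 5 — contradiction.

Unsatisfiable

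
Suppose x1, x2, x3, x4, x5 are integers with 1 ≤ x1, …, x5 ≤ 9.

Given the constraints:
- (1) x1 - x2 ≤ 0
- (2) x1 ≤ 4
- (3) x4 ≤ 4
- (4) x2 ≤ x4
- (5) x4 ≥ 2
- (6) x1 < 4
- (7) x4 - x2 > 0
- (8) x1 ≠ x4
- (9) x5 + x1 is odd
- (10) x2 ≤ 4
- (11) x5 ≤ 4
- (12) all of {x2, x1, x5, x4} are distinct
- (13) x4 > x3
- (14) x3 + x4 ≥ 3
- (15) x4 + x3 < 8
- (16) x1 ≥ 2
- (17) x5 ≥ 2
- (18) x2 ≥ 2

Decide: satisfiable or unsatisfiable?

Constraints 2, 3, 5, 10, 11, 16, 17, and 18 confine each of x2, x1, x5, x4 to the 3 values {2, …, 4}.
Constraint 12 requires all 4 of them to be distinct, but only 3 values are available — impossible by the pigeonhole principle.

Unsatisfiable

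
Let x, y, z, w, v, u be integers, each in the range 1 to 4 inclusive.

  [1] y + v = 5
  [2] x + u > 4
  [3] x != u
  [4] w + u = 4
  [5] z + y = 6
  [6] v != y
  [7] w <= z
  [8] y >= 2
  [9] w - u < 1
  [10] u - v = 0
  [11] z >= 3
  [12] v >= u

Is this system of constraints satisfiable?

Satisfiable

Setting (x, y, z, w, v, u) = (4, 2, 4, 1, 3, 3) satisfies everything: constraint 1: y + v = 5; constraint 2: x + u = 7, and the others follow.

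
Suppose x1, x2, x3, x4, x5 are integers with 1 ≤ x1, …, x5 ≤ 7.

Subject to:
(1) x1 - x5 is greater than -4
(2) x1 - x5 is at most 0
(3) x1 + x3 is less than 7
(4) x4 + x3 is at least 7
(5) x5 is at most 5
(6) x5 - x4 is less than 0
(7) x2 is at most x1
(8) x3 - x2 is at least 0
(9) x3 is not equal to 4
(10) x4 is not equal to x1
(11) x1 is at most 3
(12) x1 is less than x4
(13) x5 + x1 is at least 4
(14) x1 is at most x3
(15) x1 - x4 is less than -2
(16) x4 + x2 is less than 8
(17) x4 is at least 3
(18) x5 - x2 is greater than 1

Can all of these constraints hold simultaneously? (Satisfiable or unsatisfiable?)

Try x1 = 2, x2 = 2, x3 = 3, x4 = 5, x5 = 4.
Check constraint 1: x1 - x5 = -2; constraint 2: x1 - x5 = -2; constraint 3: x1 + x3 = 5. The remaining constraints are straightforward to verify.

Satisfiable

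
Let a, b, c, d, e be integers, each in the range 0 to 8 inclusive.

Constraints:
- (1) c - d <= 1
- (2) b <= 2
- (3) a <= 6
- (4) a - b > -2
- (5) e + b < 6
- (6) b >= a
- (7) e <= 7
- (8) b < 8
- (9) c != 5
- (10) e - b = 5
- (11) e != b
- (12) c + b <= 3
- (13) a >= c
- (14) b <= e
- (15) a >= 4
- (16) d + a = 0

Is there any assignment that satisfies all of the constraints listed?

From constraint 15: a ≥ 4. From constraints 2 and 6: a ≤ b and b ≤ 2, so a ≤ 2. But 2 < 4, so no value of a works.

Unsatisfiable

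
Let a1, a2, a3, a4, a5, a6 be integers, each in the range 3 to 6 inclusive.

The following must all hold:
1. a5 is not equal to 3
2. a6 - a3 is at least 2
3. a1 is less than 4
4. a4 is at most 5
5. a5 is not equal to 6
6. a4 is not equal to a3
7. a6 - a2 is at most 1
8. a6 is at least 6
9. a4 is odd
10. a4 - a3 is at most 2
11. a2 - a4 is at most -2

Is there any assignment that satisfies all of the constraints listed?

Constraints 2, 7, 10, and 11 give a4 − a2 ≥ 2, a2 − a6 ≥ -1, a6 − a3 ≥ 2, a3 − a4 ≥ -2.
Adding all 4 inequalities: the left sides telescope to 0, and the right sides sum to 2 + (-1) + 2 + (-2) = 1. So 0 ≥ 1, which is false.

Unsatisfiable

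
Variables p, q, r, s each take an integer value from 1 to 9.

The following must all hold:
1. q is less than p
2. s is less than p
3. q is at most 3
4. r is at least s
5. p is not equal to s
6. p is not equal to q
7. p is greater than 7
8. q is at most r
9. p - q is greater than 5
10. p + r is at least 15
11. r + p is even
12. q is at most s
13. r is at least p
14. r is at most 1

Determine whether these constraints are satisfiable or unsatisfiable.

Unsatisfiable

From constraint 7: p ≥ 8. From constraints 13 and 14: p ≤ r and r ≤ 1, so p ≤ 1. But 1 < 8, so no value of p works.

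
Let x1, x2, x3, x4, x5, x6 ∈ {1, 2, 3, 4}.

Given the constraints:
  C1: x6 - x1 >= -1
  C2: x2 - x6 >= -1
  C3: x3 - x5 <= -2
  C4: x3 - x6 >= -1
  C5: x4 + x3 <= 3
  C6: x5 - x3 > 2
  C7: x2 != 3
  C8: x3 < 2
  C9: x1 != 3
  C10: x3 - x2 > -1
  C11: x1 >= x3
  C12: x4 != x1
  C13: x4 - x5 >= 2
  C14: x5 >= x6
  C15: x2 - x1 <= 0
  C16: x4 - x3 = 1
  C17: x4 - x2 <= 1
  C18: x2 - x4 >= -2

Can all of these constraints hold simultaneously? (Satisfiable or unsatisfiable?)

Unsatisfiable

Constraints 1, 3, 4, 13, 15, and 17 give x6 − x1 ≥ -1, x1 − x2 ≥ 0, x2 − x4 ≥ -1, x4 − x5 ≥ 2, x5 − x3 ≥ 2, x3 − x6 ≥ -1.
Adding all 6 inequalities: the left sides telescope to 0, and the right sides sum to (-1) + 0 + (-1) + 2 + 2 + (-1) = 1. So 0 ≥ 1, which is false.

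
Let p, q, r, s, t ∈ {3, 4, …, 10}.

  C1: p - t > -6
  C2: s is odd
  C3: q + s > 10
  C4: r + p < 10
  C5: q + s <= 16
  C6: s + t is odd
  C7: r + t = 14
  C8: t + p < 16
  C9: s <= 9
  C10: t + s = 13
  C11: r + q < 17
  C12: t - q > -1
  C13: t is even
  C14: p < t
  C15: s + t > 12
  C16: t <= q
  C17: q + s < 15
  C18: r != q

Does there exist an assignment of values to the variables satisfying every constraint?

Satisfiable

One satisfying assignment is p = 5, q = 10, r = 4, s = 3, t = 10.
For the less obvious constraints — constraint 1: p - t = -5; constraint 3: q + s = 13; constraint 4: r + p = 9 — and the others hold by inspection.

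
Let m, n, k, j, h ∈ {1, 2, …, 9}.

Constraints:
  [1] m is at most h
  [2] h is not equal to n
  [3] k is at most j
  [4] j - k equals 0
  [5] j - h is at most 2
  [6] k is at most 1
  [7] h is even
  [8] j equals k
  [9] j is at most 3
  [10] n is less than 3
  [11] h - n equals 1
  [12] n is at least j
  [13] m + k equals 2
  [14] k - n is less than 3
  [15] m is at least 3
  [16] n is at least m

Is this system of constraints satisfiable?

From constraints 15 and 16: n ≥ m and m ≥ 3, so n ≥ 3. From constraint 10: n ≤ 2. But 2 < 3, so no value of n works.

Unsatisfiable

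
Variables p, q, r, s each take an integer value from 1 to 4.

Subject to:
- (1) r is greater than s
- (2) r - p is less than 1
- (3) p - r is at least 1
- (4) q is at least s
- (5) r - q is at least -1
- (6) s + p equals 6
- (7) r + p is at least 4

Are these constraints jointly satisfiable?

One satisfying assignment is p = 4, q = 2, r = 3, s = 2.
For the less obvious constraints — constraint 2: r - p = -1; constraint 3: p - r = 1 — and the others hold by inspection.

Satisfiable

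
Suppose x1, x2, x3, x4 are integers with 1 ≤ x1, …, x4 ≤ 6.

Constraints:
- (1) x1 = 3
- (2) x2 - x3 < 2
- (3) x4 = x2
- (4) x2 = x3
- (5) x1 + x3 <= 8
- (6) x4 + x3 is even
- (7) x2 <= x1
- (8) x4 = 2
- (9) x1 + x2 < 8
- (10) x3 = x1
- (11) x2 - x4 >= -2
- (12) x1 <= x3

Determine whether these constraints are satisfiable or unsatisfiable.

Constraint 8 fixes x4 = 2 and constraint 1 fixes x1 = 3. Constraints 3, 4, and 10 give x4 = x2 = x3 = x1, so x4 = x1. But 2 ≠ 3 — contradiction.

Unsatisfiable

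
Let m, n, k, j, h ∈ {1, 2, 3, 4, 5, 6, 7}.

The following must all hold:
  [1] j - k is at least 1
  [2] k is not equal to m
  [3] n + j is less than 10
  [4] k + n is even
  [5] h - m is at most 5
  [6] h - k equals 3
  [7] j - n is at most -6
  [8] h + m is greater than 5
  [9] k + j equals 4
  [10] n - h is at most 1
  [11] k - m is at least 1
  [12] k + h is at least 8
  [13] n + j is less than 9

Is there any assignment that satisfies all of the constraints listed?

Unsatisfiable

Constraints 1, 5, 7, 10, and 11 give j − k ≥ 1, k − m ≥ 1, m − h ≥ -5, h − n ≥ -1, n − j ≥ 6.
Adding all 5 inequalities: the left sides telescope to 0, and the right sides sum to 1 + 1 + (-5) + (-1) + 6 = 2. So 0 ≥ 2, which is false.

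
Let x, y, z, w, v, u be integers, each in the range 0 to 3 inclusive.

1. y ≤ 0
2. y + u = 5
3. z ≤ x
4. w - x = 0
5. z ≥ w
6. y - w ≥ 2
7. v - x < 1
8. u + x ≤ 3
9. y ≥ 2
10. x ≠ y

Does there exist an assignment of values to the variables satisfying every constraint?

From constraint 9: y ≥ 2. From constraint 1: y ≤ 0. But 0 < 2, so no value of y works.

Unsatisfiable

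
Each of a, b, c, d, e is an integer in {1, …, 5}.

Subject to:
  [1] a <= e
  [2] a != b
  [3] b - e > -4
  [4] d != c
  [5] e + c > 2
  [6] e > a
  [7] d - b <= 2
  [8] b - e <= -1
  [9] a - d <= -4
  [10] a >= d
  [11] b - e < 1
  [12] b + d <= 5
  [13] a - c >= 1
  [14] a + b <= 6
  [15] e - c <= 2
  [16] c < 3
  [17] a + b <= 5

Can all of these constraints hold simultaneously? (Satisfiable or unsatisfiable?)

Unsatisfiable

Constraints 7, 8, 9, 13, and 15 give a − c ≥ 1, c − e ≥ -2, e − b ≥ 1, b − d ≥ -2, d − a ≥ 4.
Adding all 5 inequalities: the left sides telescope to 0, and the right sides sum to 1 + (-2) + 1 + (-2) + 4 = 2. So 0 ≥ 2, which is false.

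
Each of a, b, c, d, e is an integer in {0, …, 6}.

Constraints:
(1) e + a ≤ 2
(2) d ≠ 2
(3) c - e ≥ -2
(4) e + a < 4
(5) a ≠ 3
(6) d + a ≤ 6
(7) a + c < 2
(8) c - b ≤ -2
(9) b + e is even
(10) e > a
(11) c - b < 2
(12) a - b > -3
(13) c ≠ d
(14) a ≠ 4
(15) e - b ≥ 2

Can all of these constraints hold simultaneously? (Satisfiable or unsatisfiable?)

Unsatisfiable

Constraints 3, 8, and 15 give b − c ≥ 2, c − e ≥ -2, e − b ≥ 2.
Adding all 3 inequalities: the left sides telescope to 0, and the right sides sum to 2 + (-2) + 2 = 2. So 0 ≥ 2, which is false.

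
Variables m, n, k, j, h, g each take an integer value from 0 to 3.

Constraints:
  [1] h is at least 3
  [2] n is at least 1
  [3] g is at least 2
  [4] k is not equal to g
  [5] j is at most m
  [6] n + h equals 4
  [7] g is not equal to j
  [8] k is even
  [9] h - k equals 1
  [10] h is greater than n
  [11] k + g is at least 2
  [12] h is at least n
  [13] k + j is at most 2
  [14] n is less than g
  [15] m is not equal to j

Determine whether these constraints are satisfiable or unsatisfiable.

Satisfiable

Take m = 2, n = 1, k = 2, j = 0, h = 3, g = 3. Then constraint 6: n + h = 4; constraint 9: h - k = 1; constraint 11: k + g = 5, and every other listed constraint is also met.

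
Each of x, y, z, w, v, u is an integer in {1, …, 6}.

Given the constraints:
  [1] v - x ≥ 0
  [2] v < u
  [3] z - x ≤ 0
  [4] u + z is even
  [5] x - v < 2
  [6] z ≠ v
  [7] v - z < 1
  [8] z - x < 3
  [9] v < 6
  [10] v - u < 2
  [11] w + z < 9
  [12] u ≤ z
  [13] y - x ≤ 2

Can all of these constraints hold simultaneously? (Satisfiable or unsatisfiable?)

Unsatisfiable

Constraints 1, 2, 3, and 12 give v < u, u ≤ z, z ≤ x, x ≤ v. Chaining: v < u ≤ z ≤ x ≤ v, which forces v < v — impossible.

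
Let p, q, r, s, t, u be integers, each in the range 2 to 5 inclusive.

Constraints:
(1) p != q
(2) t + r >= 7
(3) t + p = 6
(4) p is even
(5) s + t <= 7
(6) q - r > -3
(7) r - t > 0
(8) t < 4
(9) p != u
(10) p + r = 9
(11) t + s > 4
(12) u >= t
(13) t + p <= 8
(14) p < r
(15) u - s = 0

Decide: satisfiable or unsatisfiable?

One satisfying assignment is p = 4, q = 3, r = 5, s = 5, t = 2, u = 5.
For the less obvious constraints — constraint 2: t + r = 7; constraint 3: t + p = 6 — and the others hold by inspection.

Satisfiable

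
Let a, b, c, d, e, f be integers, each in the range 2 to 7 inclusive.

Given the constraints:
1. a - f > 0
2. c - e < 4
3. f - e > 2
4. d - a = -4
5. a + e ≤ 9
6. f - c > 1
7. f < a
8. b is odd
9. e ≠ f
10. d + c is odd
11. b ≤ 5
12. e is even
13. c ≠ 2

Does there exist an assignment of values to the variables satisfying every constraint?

Satisfiable

Take a = 6, b = 5, c = 3, d = 2, e = 2, f = 5. Then constraint 1: a - f = 1; constraint 2: c - e = 1; constraint 3: f - e = 3, and every other listed constraint is also met.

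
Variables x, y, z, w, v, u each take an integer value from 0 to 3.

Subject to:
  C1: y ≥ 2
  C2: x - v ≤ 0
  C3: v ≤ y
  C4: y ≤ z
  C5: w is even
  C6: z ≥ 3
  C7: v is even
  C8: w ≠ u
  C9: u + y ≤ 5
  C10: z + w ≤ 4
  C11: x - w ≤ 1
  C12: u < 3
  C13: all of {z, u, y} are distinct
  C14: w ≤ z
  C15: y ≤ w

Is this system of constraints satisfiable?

From constraint 6: z ≥ 3. From constraints 1 and 15: w ≥ y ≥ 2. Hence z + w ≥ 5. But constraint 10 requires z + w ≤ 4, and 4 < 5. Contradiction.

Unsatisfiable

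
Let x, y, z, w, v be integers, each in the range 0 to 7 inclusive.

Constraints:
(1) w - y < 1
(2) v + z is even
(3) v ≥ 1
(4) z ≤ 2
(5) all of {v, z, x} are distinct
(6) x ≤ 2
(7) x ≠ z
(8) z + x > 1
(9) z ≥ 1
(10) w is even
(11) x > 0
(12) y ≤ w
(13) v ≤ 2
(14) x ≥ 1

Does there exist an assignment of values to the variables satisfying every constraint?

Constraints 3, 4, 6, 9, 13, and 14 confine each of v, z, x to the 2 values {1, 2}.
Constraint 5 requires all 3 of them to be distinct, but only 2 values are available — impossible by the pigeonhole principle.

Unsatisfiable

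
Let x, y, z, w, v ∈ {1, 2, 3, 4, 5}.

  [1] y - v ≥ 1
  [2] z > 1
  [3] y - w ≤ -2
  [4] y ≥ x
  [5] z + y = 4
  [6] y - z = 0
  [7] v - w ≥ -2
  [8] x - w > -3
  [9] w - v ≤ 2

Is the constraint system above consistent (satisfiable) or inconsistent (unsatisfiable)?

Constraints 1, 3, and 9 give y − v ≥ 1, v − w ≥ -2, w − y ≥ 2.
Adding all 3 inequalities: the left sides telescope to 0, and the right sides sum to 1 + (-2) + 2 = 1. So 0 ≥ 1, which is false.

Unsatisfiable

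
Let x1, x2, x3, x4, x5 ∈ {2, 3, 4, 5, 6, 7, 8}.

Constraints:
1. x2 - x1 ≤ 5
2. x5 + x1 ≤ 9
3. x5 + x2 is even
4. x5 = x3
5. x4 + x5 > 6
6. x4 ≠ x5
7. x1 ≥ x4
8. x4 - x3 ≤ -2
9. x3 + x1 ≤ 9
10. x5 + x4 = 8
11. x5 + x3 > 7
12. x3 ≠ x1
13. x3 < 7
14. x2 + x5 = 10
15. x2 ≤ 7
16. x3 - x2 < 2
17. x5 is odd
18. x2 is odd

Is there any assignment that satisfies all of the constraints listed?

Satisfiable

Try x1 = 3, x2 = 5, x3 = 5, x4 = 3, x5 = 5.
Check constraint 1: x2 - x1 = 2; constraint 2: x5 + x1 = 8; constraint 5: x4 + x5 = 8. The remaining constraints are straightforward to verify.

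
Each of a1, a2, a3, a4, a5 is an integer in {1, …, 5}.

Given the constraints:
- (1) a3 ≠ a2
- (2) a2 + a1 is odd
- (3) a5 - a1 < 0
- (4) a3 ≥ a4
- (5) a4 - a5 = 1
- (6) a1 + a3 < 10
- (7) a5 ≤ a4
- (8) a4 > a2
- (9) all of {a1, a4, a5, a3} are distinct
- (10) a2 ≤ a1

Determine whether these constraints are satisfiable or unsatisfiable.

Satisfiable

The assignment a1 = 4, a2 = 1, a3 = 5, a4 = 2, a5 = 1 works:
  constraint 3 holds since a5 - a1 = -3.
  constraint 5 holds since a4 - a5 = 1.
The rest check out directly.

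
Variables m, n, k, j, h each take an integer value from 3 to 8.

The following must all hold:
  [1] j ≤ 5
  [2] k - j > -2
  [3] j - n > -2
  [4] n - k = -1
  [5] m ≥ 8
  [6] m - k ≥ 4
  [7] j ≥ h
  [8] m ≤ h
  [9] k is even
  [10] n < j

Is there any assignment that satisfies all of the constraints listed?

Unsatisfiable

From constraints 5 and 8: h ≥ m and m ≥ 8, so h ≥ 8. From constraints 1 and 7: h ≤ j and j ≤ 5, so h ≤ 5. But 5 < 8, so no value of h works.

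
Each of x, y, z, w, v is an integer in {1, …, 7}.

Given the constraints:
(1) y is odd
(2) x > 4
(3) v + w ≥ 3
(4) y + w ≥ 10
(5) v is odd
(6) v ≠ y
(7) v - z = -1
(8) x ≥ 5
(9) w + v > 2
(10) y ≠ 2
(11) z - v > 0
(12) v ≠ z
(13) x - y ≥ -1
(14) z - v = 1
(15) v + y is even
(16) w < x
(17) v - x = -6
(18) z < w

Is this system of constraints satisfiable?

Take x = 7, y = 7, z = 2, w = 4, v = 1. Then constraint 3: v + w = 5; constraint 4: y + w = 11, and every other listed constraint is also met.

Satisfiable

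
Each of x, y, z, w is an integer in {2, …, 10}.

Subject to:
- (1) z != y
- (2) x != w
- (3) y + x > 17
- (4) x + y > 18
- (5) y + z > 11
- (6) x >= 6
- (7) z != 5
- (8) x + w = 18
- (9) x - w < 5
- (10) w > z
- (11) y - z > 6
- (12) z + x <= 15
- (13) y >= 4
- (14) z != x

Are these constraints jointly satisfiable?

Satisfiable

Setting (x, y, z, w) = (10, 10, 2, 8) satisfies everything: constraint 3: y + x = 20; constraint 4: x + y = 20, and the others follow.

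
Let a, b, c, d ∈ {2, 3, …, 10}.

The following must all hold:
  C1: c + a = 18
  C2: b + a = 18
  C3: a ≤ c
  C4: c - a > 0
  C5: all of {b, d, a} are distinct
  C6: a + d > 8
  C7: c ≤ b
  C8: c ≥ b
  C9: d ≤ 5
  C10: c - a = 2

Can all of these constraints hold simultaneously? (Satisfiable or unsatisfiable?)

Satisfiable

The assignment a = 8, b = 10, c = 10, d = 2 works:
  constraint 1 holds since c + a = 18.
  constraint 2 holds since b + a = 18.
  constraint 4 holds since c - a = 2.
The rest check out directly.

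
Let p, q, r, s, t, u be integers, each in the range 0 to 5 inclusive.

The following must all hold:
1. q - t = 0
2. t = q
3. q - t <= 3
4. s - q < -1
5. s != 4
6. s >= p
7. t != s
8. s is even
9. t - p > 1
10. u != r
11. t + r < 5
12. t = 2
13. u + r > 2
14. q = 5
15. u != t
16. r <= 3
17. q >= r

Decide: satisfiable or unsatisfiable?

Constraint 12 fixes t = 2 and constraint 14 fixes q = 5, but constraint 2 requires t = q. Since 2 ≠ 5, contradiction.

Unsatisfiable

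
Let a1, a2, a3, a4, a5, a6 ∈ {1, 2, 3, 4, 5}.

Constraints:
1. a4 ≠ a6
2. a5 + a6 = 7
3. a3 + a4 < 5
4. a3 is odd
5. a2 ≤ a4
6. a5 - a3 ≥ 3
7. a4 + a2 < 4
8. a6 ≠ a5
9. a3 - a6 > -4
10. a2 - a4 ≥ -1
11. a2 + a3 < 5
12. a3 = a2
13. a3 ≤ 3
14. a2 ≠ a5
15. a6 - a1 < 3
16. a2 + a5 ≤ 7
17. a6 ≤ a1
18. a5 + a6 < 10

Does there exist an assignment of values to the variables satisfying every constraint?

Try a1 = 2, a2 = 1, a3 = 1, a4 = 1, a5 = 5, a6 = 2.
Check constraint 2: a5 + a6 = 7; constraint 3: a3 + a4 = 2. The remaining constraints are straightforward to verify.

Satisfiable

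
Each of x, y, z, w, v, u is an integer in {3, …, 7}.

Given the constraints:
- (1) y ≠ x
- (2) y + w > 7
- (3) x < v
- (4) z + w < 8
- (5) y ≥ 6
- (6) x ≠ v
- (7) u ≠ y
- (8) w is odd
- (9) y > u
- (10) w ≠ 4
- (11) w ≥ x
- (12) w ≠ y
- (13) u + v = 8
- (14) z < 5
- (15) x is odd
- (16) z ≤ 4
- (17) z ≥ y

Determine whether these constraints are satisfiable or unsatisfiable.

From constraints 5 and 17: z ≥ y and y ≥ 6, so z ≥ 6. From constraint 14: z ≤ 4. But 4 < 6, so no value of z works.

Unsatisfiable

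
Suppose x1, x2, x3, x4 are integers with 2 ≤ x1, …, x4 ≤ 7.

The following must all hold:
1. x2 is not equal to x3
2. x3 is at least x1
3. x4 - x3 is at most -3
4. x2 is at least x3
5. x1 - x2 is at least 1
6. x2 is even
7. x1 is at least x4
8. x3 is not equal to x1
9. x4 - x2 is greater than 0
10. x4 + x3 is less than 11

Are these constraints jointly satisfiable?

Unsatisfiable

Constraints 2, 4, 7, and 9 give x1 ≤ x3, x3 ≤ x2, x2 < x4, x4 ≤ x1. Chaining: x1 ≤ x3 ≤ x2 < x4 ≤ x1, which forces x1 < x1 — impossible.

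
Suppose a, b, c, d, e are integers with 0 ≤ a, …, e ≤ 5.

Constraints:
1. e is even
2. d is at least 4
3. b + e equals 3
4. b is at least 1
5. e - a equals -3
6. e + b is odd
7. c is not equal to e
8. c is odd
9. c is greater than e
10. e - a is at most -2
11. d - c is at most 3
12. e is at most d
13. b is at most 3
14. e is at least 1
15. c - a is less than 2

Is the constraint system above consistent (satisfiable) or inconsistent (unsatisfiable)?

Setting (a, b, c, d, e) = (5, 1, 5, 5, 2) satisfies everything: constraint 3: b + e = 3; constraint 5: e - a = -3; constraint 10: e - a = -3, and the others follow.

Satisfiable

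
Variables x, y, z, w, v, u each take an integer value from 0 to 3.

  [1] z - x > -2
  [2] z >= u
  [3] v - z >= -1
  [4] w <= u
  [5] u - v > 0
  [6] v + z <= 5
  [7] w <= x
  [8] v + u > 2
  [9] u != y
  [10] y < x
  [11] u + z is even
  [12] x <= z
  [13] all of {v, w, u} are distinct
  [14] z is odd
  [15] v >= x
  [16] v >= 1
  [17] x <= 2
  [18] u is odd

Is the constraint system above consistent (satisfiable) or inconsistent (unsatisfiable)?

Satisfiable

The assignment x = 2, y = 0, z = 3, w = 0, v = 2, u = 3 works:
  constraint 1 holds since z - x = 1.
  constraint 3 holds since v - z = -1.
The rest check out directly.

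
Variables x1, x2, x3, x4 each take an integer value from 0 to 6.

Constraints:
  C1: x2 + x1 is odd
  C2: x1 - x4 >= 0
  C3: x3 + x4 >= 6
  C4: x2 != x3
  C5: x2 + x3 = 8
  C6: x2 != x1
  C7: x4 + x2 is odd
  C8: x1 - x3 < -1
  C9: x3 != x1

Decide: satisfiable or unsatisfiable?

Try x1 = 3, x2 = 2, x3 = 6, x4 = 3.
Check constraint 2: x1 - x4 = 0; constraint 3: x3 + x4 = 9; constraint 5: x2 + x3 = 8. The remaining constraints are straightforward to verify.

Satisfiable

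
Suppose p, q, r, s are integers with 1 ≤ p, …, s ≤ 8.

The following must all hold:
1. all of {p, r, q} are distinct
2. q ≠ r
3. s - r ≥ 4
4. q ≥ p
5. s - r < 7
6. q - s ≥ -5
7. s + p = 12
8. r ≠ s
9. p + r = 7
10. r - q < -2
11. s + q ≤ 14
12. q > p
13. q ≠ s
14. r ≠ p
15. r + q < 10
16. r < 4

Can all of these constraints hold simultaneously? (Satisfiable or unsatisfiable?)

Satisfiable

Take p = 4, q = 6, r = 3, s = 8. Then constraint 3: s - r = 5; constraint 5: s - r = 5; constraint 6: q - s = -2, and every other listed constraint is also met.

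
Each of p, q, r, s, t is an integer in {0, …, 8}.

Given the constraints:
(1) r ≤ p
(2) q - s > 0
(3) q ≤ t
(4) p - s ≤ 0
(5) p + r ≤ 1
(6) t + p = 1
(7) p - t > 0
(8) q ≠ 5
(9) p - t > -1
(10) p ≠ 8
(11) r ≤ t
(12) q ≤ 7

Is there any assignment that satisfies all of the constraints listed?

Constraints 2, 3, 4, and 7 give p ≤ s, s < q, q ≤ t, t < p. Chaining: p ≤ s < q ≤ t < p, which forces p < p — impossible.

Unsatisfiable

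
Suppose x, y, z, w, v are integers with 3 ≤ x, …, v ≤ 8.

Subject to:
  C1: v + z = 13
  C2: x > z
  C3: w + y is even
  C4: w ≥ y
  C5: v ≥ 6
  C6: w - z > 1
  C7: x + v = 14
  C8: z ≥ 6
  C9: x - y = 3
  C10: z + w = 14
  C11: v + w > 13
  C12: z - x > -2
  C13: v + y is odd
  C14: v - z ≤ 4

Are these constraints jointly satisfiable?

Satisfiable

Setting (x, y, z, w, v) = (7, 4, 6, 8, 7) satisfies everything: constraint 1: v + z = 13; constraint 6: w - z = 2, and the others follow.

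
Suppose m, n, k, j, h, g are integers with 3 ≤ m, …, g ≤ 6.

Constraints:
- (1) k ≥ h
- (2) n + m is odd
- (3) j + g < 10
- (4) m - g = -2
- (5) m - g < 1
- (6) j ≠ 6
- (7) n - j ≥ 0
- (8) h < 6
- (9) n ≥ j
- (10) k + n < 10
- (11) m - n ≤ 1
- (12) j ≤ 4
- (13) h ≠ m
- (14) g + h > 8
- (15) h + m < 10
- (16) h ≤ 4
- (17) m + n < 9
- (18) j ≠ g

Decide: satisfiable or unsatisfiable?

Satisfiable

Setting (m, n, k, j, h, g) = (4, 3, 5, 3, 3, 6) satisfies everything: constraint 3: j + g = 9; constraint 4: m - g = -2; constraint 5: m - g = -2, and the others follow.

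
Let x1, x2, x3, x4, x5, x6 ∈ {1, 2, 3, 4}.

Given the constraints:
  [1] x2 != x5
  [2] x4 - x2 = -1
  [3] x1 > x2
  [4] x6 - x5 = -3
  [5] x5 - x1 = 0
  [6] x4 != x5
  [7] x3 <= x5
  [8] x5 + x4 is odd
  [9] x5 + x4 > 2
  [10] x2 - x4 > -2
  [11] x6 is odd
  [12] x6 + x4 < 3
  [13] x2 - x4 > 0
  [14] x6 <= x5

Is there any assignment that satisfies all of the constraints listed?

Take x1 = 4, x2 = 2, x3 = 1, x4 = 1, x5 = 4, x6 = 1. Then constraint 2: x4 - x2 = -1; constraint 4: x6 - x5 = -3; constraint 5: x5 - x1 = 0, and every other listed constraint is also met.

Satisfiable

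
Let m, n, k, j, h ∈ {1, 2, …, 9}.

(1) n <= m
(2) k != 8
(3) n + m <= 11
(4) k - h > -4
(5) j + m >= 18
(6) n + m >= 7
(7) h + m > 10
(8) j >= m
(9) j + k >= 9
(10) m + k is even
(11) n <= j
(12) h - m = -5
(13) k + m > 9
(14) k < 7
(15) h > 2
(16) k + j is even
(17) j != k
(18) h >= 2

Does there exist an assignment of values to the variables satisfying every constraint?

Try m = 9, n = 1, k = 1, j = 9, h = 4.
Check constraint 3: n + m = 10; constraint 4: k - h = -3. The remaining constraints are straightforward to verify.

Satisfiable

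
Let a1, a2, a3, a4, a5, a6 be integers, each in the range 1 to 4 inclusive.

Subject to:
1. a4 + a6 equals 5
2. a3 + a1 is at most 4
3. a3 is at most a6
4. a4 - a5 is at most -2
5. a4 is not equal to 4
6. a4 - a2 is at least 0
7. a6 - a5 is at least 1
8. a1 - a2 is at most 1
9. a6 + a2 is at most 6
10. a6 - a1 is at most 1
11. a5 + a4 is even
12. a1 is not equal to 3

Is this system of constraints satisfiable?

Unsatisfiable

Constraints 4, 6, 7, 8, and 10 give a5 − a4 ≥ 2, a4 − a2 ≥ 0, a2 − a1 ≥ -1, a1 − a6 ≥ -1, a6 − a5 ≥ 1.
Adding all 5 inequalities: the left sides telescope to 0, and the right sides sum to 2 + 0 + (-1) + (-1) + 1 = 1. So 0 ≥ 1, which is false.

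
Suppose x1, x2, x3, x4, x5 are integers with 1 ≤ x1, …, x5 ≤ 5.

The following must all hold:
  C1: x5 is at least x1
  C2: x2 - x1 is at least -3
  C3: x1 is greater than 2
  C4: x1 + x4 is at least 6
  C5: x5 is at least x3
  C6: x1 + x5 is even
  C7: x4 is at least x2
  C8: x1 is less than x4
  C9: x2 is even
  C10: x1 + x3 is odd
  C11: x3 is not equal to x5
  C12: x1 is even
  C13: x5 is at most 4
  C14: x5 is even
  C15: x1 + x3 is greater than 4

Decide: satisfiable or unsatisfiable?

One satisfying assignment is x1 = 4, x2 = 4, x3 = 1, x4 = 5, x5 = 4.
For the less obvious constraints — constraint 2: x2 - x1 = 0; constraint 4: x1 + x4 = 9 — and the others hold by inspection.

Satisfiable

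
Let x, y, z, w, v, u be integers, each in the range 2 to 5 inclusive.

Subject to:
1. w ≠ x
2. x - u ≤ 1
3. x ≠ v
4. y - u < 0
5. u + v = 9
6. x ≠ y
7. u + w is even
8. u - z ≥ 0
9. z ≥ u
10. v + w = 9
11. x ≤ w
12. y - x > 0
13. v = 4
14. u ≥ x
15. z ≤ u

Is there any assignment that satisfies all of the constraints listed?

Satisfiable

The assignment x = 3, y = 4, z = 5, w = 5, v = 4, u = 5 works:
  constraint 2 holds since x - u = -2.
  constraint 4 holds since y - u = -1.
The rest check out directly.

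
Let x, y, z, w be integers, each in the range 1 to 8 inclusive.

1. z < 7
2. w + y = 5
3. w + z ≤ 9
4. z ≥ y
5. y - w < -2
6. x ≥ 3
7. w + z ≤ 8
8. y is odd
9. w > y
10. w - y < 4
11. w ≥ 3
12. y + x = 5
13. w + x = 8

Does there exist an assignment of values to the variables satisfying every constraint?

Satisfiable

Setting (x, y, z, w) = (4, 1, 4, 4) satisfies everything: constraint 2: w + y = 5; constraint 3: w + z = 8, and the others follow.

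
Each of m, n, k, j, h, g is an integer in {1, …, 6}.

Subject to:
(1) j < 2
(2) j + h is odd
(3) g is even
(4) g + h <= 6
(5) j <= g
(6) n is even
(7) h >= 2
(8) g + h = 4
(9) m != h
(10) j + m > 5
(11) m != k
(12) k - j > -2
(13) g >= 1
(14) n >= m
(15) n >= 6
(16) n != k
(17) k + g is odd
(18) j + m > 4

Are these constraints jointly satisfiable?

Setting (m, n, k, j, h, g) = (6, 6, 1, 1, 2, 2) satisfies everything: constraint 4: g + h = 4; constraint 8: g + h = 4; constraint 10: j + m = 7, and the others follow.

Satisfiable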